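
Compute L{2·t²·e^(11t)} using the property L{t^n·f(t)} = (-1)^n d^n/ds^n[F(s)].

L{e^(11t)} = 1/(s-11). d/ds[1/(s-11)] = -1/(s-11)². d²/ds²[1/(s-11)] = 2/(s-11)³. So L{t²·e^(11t)} = (-1)² · 2/(s-11)³ = 2/(s-11)³. Then L{2·t²·e^(11t)} = 2·2/(s-11)³ = 4/(s-11)³

Final answer: 4/(s-11)³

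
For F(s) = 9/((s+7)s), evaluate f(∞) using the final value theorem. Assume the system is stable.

f(∞) = lim_{s→0} sF(s) = lim_{s→0} 9/(s+7) = 9/7

Final answer: 9/7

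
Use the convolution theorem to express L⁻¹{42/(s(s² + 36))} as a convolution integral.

42/(s(s² + 36)) = (1/s)·(42/(s² + 36)) = L{1}·L{7·sin(6t)}. So f(t) = 1*(7·sin(6t)) = ∫₀ᵗ 7·sin(6τ) dτ

Final answer: ∫₀ᵗ 7·sin(6τ) dτ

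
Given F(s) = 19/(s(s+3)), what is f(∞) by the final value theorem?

f(∞) = lim_{s→0} s·19/(s(s+3)) = lim_{s→0} 19/(s+3) = 19/3 = 19/3

Final answer: 19/3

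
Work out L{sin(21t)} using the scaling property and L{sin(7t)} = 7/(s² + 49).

Using L{f(at)} = (1/a)F(s/a) with a=3: L{sin(21t)} = (1/3) · 7/((s/3)² + 49) = (1/3) · 7·9/(s² + 441) = 21/(s² + 441)

Final answer: 21/(s² + 441)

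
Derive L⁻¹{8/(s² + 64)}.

This is the form c·a/(s² + a²) with a = 8. L⁻¹ = sin(8t)

Final answer: sin(8t)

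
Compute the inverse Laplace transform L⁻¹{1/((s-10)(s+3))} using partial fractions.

Decompose: A/(s-10) + B/(s+3). A = 1/13, B = -1/13. f(t) = (e^(10t) - e^(-3t))/13

Final answer: (e^(10t) - e^(-3t))/13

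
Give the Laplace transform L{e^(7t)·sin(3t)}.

L{e^(at)·sin(ωt)} = ω/((s-a)² + ω²), so L{e^(7t)·sin(3t)} = 3/((s-7)² + 9)

Final answer: 3/((s-7)² + 9)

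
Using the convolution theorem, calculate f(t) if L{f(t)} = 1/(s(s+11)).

1/(s(s+11)) = (1/s)·(1/(s+11)) = L{1}·L{e^(-11t)}. By convolution, f(t) = 1*e^(-11t) = ∫₀ᵗ 1·e^(-11τ) dτ = (1 - e^(-11t))/11

Final answer: (1 - e^(-11t))/11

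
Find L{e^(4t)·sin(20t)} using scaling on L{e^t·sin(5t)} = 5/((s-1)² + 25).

Scaling with a=4: L{e^(4t)·sin(20t)} = (1/4) · 5/((s/4-1)² + 25). Simplifying: 20/((s-4)² + 400)

Final answer: 20/((s-4)² + 400)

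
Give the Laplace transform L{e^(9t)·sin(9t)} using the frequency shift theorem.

Frequency shift: L{e^(at)f(t)} = F(s-a). L{e^(9t)·sin(9t)} = 9/((s-9)² + 81)

Final answer: 9/((s-9)² + 81)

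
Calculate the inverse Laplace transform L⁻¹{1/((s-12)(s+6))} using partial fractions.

Decompose: A/(s-12) + B/(s+6). A = 1/18, B = -1/18. f(t) = (e^(12t) - e^(-6t))/18

Final answer: (e^(12t) - e^(-6t))/18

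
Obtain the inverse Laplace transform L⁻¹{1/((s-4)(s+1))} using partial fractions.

Decompose: A/(s-4) + B/(s+1). A = 1/5, B = -1/5. f(t) = (e^(4t) - e^(-t))/5

Final answer: (e^(4t) - e^(-t))/5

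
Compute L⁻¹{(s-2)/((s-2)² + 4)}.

Using frequency shift: L⁻¹{(s-a)/((s-a)² + b²)} = e^(at)cos(bt). Here a=2, b=2

Final answer: e^(2t)·cos(2t)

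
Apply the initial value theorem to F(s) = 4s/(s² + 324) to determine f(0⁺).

f(0⁺) = lim_{s→∞} s·4s/(s² + 324) = lim_{s→∞} 4s²/(s² + 324) = 4

Final answer: 4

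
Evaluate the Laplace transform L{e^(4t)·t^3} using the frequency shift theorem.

L{e^(at)·t^n} = n!/(s-a)^(n+1), so L{e^(4t)·t^3} = 6/(s-4)^4

Final answer: 6/(s-4)^4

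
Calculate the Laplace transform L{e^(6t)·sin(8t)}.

L{e^(at)·sin(ωt)} = ω/((s-a)² + ω²), so L{e^(6t)·sin(8t)} = 8/((s-6)² + 64)

Final answer: 8/((s-6)² + 64)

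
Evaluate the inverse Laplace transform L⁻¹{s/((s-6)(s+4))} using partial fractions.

Using partial fractions, f(t) = (6e^(6t) + 4e^(-4t))/10

Final answer: (6e^(6t) + 4e^(-4t))/10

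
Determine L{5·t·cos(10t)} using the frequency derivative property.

L{cos(10t)} = s/(s² + 100). Derivative: d/ds[s/(s² + 100)] = [(s² + 100) - s·2s]/(s² + 100)² = (100 - s²)/(s² + 100)². So L{t·cos(10t)} = -F'(s) = (s² - 100)/(s² + 100)². Then L{5·t·cos(10t)} = 5·(s² - 100)/(s² + 100)²

Final answer: 5·(s² - 100)/(s² + 100)²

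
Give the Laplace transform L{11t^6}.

L{11t^6} = 11 · L{t^6} = 11 · 720/s^7 = 7920/s^7

Final answer: 7920/s^7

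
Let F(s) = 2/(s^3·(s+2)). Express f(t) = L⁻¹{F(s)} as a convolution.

2/(s^3·(s+2)) = (2/s^3)·(1/(s+2)) = L{t^2}·L{e^(-2t)}. So f(t) = t^2*e^(-2t) = ∫₀ᵗ τ^2·e^(-2(t-τ)) dτ

Final answer: ∫₀ᵗ τ^2·e^(-2(t-τ)) dτ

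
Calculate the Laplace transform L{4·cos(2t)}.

L{cos(ωt)} = s/(s² + ω²), so L{cos(2t)} = s/(s² + 4). Then L{4·cos(2t)} = 4·s/(s² + 4) = 4s/(s² + 4)

Final answer: 4s/(s² + 4)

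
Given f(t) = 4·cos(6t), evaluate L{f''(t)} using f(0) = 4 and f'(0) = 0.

F(s) = 4s/(s² + 36). L{f''(t)} = s²F(s) - sf(0) - f'(0) = 4s³/(s² + 36) - 4s = (4s³ - 4s(s² + 36))/(s² + 36) = -144s/(s² + 36)

Final answer: -144s/(s² + 36)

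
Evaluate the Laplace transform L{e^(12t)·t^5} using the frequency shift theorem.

L{e^(at)·t^n} = n!/(s-a)^(n+1), so L{e^(12t)·t^5} = 120/(s-12)^6

Final answer: 120/(s-12)^6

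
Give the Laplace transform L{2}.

L{2} = 2 · L{1} = 2/s

Final answer: 2/s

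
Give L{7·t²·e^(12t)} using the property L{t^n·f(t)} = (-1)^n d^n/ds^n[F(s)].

L{e^(12t)} = 1/(s-12). d/ds[1/(s-12)] = -1/(s-12)². d²/ds²[1/(s-12)] = 2/(s-12)³. So L{t²·e^(12t)} = (-1)² · 2/(s-12)³ = 2/(s-12)³. Then L{7·t²·e^(12t)} = 7·2/(s-12)³ = 14/(s-12)³

Final answer: 14/(s-12)³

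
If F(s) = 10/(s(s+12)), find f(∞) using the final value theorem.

f(∞) = lim_{s→0} s·10/(s(s+12)) = lim_{s→0} 10/(s+12) = 10/12 = 5/6

Final answer: 5/6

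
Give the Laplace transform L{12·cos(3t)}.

L{cos(ωt)} = s/(s² + ω²), so L{cos(3t)} = s/(s² + 9). Then L{12·cos(3t)} = 12·s/(s² + 9) = 12s/(s² + 9)

Final answer: 12s/(s² + 9)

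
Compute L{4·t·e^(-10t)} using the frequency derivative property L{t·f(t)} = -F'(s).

L{e^(-10t)} = 1/(s+10). By frequency derivative: L{t·e^(-10t)} = -d/ds[1/(s+10)] = -(-1)/(s+10)² = 1/(s+10)². Then L{4·t·e^(-10t)} = 4·1/(s+10)² = 4/(s+10)²

Final answer: 4/(s+10)²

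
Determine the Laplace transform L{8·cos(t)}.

L{cos(ωt)} = s/(s² + ω²), so L{cos(t)} = s/(s² + 1). Then L{8·cos(t)} = 8·s/(s² + 1) = 8s/(s² + 1)

Final answer: 8s/(s² + 1)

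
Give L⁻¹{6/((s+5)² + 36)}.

Form: b/((s-a)² + b²) → e^(at)sin(bt). With a=-5, b=6

Final answer: e^(-5t)·sin(6t)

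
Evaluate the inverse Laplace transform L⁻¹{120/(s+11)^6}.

L⁻¹{n!/(s-a)^(n+1)} = t^n·e^(at), so L⁻¹{120/(s+11)^6} = t^5·e^(-11t)

Final answer: t^5·e^(-11t)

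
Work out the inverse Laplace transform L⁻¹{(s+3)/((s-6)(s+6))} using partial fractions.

Using partial fractions, f(t) = (9e^(6t) + 3e^(-6t))/12

Final answer: (9e^(6t) + 3e^(-6t))/12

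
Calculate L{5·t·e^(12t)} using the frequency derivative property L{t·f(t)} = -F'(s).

L{e^(12t)} = 1/(s-12). By frequency derivative: L{t·e^(12t)} = -d/ds[1/(s-12)] = -(-1)/(s-12)² = 1/(s-12)². Then L{5·t·e^(12t)} = 5·1/(s-12)² = 5/(s-12)²

Final answer: 5/(s-12)²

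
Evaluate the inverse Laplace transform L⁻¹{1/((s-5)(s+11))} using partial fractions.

Decompose: A/(s-5) + B/(s+11). A = 1/16, B = -1/16. f(t) = (e^(5t) - e^(-11t))/16

Final answer: (e^(5t) - e^(-11t))/16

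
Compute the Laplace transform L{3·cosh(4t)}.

L{cosh(ωt)} = s/(s² - ω²), so L{cosh(4t)} = s/(s² - 16). Then L{3·cosh(4t)} = 3·s/(s² - 16) = 3s/(s² - 16)

Final answer: 3s/(s² - 16)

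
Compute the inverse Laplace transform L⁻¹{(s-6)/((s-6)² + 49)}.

Using frequency shift, L⁻¹{(s-6)/((s-6)² + 49)} = e^(6t)·cos(7t)

Final answer: e^(6t)·cos(7t)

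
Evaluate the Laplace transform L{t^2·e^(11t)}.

L{t^n·e^(at)} = n!/(s-a)^(n+1), so L{t^2·e^(11t)} = 2/(s-11)^3

Final answer: 2/(s-11)^3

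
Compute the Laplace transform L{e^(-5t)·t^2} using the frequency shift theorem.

L{e^(at)·t^n} = n!/(s-a)^(n+1), so L{e^(-5t)·t^2} = 2/(s+5)^3

Final answer: 2/(s+5)^3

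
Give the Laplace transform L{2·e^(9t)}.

L{e^(at)} = 1/(s-a), so L{e^(9t)} = 1/(s-9). Then L{2·e^(9t)} = 2/(s-9)

Final answer: 2/(s-9)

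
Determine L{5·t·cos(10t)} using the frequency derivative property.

L{cos(10t)} = s/(s² + 100). Derivative: d/ds[s/(s² + 100)] = [(s² + 100) - s·2s]/(s² + 100)² = (100 - s²)/(s² + 100)². So L{t·cos(10t)} = -F'(s) = (s² - 100)/(s² + 100)². Then L{5·t·cos(10t)} = 5·(s² - 100)/(s² + 100)²

Final answer: 5·(s² - 100)/(s² + 100)²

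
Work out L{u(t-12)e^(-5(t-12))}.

u(t-a)f(t-a) with f(t)=e^(-5t). L{e^(-5t)} = 1/(s+5). By time shift: e^(-12s)/(s+5)

Final answer: e^(-12s)/(s+5)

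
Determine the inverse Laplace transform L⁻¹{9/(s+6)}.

L⁻¹{1/(s-a)} = e^(at), so L⁻¹{1/(s+6)} = e^(-6t), and L⁻¹{9/(s+6)} = 9·e^(-6t)

Final answer: 9·e^(-6t)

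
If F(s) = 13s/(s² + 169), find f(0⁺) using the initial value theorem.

f(0⁺) = lim_{s→∞} s·13s/(s² + 169) = lim_{s→∞} 13s²/(s² + 169) = 13

Final answer: 13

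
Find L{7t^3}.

L{t^n} = n!/s^(n+1). So L{7t^3} = 7·3!/s^4 = 42/s^4

Final answer: 42/s^4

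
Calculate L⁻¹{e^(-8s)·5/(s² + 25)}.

L⁻¹{5/(s² + 25)} = sin(5t). By the time shift theorem, L⁻¹{e^(-as)F(s)} = u(t-a)f(t-a) with a=8, so L⁻¹{e^(-8s)·5/(s² + 25)} = u(t-8)·sin(5(t-8))

Final answer: u(t-8)·sin(5(t-8))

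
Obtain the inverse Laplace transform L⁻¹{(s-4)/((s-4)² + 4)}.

Using frequency shift, L⁻¹{(s-4)/((s-4)² + 4)} = e^(4t)·cos(2t)

Final answer: e^(4t)·cos(2t)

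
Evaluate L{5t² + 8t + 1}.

L{5t² + 8t + 1} = 5·2/s³ + 8/s² + 1/s = 10/s³ + 8/s² + 1/s

Final answer: 10/s³ + 8/s² + 1/s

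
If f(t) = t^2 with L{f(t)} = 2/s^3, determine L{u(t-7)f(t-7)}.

Time shift theorem: L{u(t-a)f(t-a)} = e^(-as)F(s). Here a=7, F(s) = 2/s^3, so L{u(t-7)f(t-7)} = e^(-7s)·2/s^3

Final answer: e^(-7s)·2/s^3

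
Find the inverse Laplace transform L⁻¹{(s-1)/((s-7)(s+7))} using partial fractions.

Using partial fractions, f(t) = (6e^(7t) + 8e^(-7t))/14

Final answer: (6e^(7t) + 8e^(-7t))/14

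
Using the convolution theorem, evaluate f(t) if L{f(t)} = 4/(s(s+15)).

4/(s(s+15)) = (4/s)·(1/(s+15)) = L{4}·L{e^(-15t)}. By convolution, f(t) = 4*e^(-15t) = ∫₀ᵗ 4·e^(-15τ) dτ = 4·(1 - e^(-15t))/15

Final answer: 4·(1 - e^(-15t))/15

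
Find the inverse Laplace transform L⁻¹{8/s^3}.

L⁻¹{n!/s^(n+1)} = t^n with n=2. So L⁻¹{2/s^3} = t^2, and L⁻¹{8/s^3} = (8/2)·t^2 = 4·t^2

Final answer: 4·t^2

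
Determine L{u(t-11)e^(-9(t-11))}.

u(t-a)f(t-a) with f(t)=e^(-9t). L{e^(-9t)} = 1/(s+9). By time shift: e^(-11s)/(s+9)

Final answer: e^(-11s)/(s+9)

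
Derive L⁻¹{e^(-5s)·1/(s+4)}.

L⁻¹{1/(s+4)} = e^(-4t). By the time shift theorem, L⁻¹{e^(-as)F(s)} = u(t-a)f(t-a) with a=5, so L⁻¹{e^(-5s)·1/(s+4)} = u(t-5)·e^(-4(t-5))

Final answer: u(t-5)·e^(-4(t-5))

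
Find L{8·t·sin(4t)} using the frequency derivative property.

L{sin(4t)} = 4/(s² + 16). By L{t·f(t)} = -F'(s): -d/ds[4/(s² + 16)] = -(4)·(-2s)/(s² + 16)² = 8s/(s² + 16)². Then L{8·t·sin(4t)} = 8·8s/(s² + 16)² = 64s/(s² + 16)²

Final answer: 64s/(s² + 16)²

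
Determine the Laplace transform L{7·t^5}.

L{t^n} = n!/s^(n+1), so L{t^5} = 120/s^6. Then L{7·t^5} = 7·120/s^6 = 840/s^6

Final answer: 840/s^6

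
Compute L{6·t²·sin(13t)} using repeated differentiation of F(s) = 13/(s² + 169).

F(s) = 13/(s² + 169). F'(s) = -26s/(s² + 169)². F''(s) = -26(169 - 3s²)/(s² + 169)³ = (78s² - 4394)/(s² + 169)³. So L{t²·sin(13t)} = (-1)² F''(s) = (78s² - 4394)/(s² + 169)³. Then L{6·t²·sin(13t)} = 6·(78s² - 4394)/(s² + 169)³ = (468s² - 26364)/(s² + 169)³

Final answer: (468s² - 26364)/(s² + 169)³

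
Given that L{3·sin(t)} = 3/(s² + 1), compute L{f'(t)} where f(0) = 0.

L{f'(t)} = s·F(s) - f(0) = s·3/(s² + 1) - 0 = 3s/(s² + 1)

Final answer: 3s/(s² + 1)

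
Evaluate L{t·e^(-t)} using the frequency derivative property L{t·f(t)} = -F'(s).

L{e^(-t)} = 1/(s+1). By frequency derivative: L{t·e^(-t)} = -d/ds[1/(s+1)] = -(-1)/(s+1)² = 1/(s+1)²

Final answer: 1/(s+1)²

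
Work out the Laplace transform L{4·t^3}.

L{t^n} = n!/s^(n+1), so L{t^3} = 6/s^4. Then L{4·t^3} = 4·6/s^4 = 24/s^4

Final answer: 24/s^4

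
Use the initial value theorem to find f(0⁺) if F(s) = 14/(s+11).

f(0⁺) = lim_{s→∞} s·14/(s+11) = lim_{s→∞} 14s/(s+11) = 14

Final answer: 14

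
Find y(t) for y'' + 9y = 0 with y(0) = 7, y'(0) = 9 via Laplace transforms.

L{y''} + 9L{y} = 0. s²Y - 7s - 9 + 9Y = 0. Y(s² + 9) = 7s + 9. Y = (7s + 9)/(s² + 9). Inverting: y(t) = 7cos(3t) + 3sin(3t)

Final answer: y(t) = 7cos(3t) + 3sin(3t)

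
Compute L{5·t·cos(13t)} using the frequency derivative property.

L{cos(13t)} = s/(s² + 169). Derivative: d/ds[s/(s² + 169)] = [(s² + 169) - s·2s]/(s² + 169)² = (169 - s²)/(s² + 169)². So L{t·cos(13t)} = -F'(s) = (s² - 169)/(s² + 169)². Then L{5·t·cos(13t)} = 5·(s² - 169)/(s² + 169)²

Final answer: 5·(s² - 169)/(s² + 169)²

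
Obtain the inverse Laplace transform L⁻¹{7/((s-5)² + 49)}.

Using frequency shift, L⁻¹{7/((s-5)² + 49)} = e^(5t)·sin(7t)

Final answer: e^(5t)·sin(7t)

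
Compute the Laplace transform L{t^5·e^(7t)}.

L{t^n·e^(at)} = n!/(s-a)^(n+1), so L{t^5·e^(7t)} = 120/(s-7)^6

Final answer: 120/(s-7)^6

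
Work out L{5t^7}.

L{t^n} = n!/s^(n+1). So L{5t^7} = 5·7!/s^8 = 25200/s^8

Final answer: 25200/s^8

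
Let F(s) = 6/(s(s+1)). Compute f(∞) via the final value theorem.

f(∞) = lim_{s→0} s·6/(s(s+1)) = lim_{s→0} 6/(s+1) = 6/1 = 6

Final answer: 6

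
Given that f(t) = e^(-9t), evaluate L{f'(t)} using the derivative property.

f(0) = 1, F(s) = 1/(s+9). L{f'(t)} = s·F(s) - f(0) = s/(s+9) - 1 = (s - (s+9))/(s+9) = -9/(s+9)

Final answer: -9/(s+9)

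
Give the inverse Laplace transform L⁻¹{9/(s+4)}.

L⁻¹{1/(s-a)} = e^(at), so L⁻¹{1/(s+4)} = e^(-4t), and L⁻¹{9/(s+4)} = 9·e^(-4t)

Final answer: 9·e^(-4t)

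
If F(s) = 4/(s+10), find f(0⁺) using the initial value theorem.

f(0⁺) = lim_{s→∞} s·4/(s+10) = lim_{s→∞} 4s/(s+10) = 4

Final answer: 4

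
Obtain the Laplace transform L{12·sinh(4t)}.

L{sinh(ωt)} = ω/(s² - ω²), so L{sinh(4t)} = 4/(s² - 16). Then L{12·sinh(4t)} = 12·4/(s² - 16) = 48/(s² - 16)

Final answer: 48/(s² - 16)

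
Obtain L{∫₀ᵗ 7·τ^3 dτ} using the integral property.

L{∫₀ᵗ f(τ)dτ} = F(s)/s with f(t) = 7t^3. F(s) = 42/s^4, so L{∫₀ᵗ 7·τ^3 dτ} = (42/s^4)/s = 42/s^5. (Check: ∫₀ᵗ 7·τ^3 dτ = 7t^4/4.)

Final answer: 42/s^5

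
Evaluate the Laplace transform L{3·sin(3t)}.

L{sin(ωt)} = ω/(s² + ω²), so L{sin(3t)} = 3/(s² + 9). Then L{3·sin(3t)} = 3·3/(s² + 9) = 9/(s² + 9)

Final answer: 9/(s² + 9)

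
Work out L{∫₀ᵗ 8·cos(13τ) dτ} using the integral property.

L{∫₀ᵗ f(τ)dτ} = F(s)/s with F(s) = 8s/(s² + 169), so the result is (8s/(s² + 169))/s = 8/(s² + 169)

Final answer: 8/(s² + 169)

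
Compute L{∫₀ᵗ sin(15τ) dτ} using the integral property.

L{∫₀ᵗ f(τ)dτ} = F(s)/s with F(s) = 15/(s² + 225), so the result is (15/(s² + 225))/s = 15/(s(s² + 225))

Final answer: 15/(s(s² + 225))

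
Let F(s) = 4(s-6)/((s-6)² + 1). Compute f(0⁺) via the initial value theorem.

f(0⁺) = lim_{s→∞} sF(s) = lim_{s→∞} 4s(s-6)/((s-6)² + 1) = 4

Final answer: 4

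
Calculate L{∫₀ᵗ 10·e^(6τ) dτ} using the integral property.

L{∫₀ᵗ f(τ)dτ} = F(s)/s with F(s) = 10/(s-6), so L{∫₀ᵗ 10·e^(6τ) dτ} = 10/(s(s-6))

Final answer: 10/(s(s-6))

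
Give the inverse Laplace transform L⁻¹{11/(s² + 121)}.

L⁻¹{11/(s² + 121)} = sin(11t)

Final answer: sin(11t)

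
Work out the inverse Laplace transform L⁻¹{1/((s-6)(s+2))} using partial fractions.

Decompose: A/(s-6) + B/(s+2). A = 1/8, B = -1/8. f(t) = (e^(6t) - e^(-2t))/8

Final answer: (e^(6t) - e^(-2t))/8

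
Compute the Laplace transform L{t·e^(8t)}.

L{t^n·e^(at)} = n!/(s-a)^(n+1), so L{t·e^(8t)} = 1/(s-8)^2

Final answer: 1/(s-8)^2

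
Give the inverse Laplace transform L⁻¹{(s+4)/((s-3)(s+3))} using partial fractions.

Using partial fractions, f(t) = (7e^(3t) - e^(-3t))/6

Final answer: (7e^(3t) - e^(-3t))/6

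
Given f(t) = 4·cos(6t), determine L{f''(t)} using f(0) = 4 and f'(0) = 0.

F(s) = 4s/(s² + 36). L{f''(t)} = s²F(s) - sf(0) - f'(0) = 4s³/(s² + 36) - 4s = (4s³ - 4s(s² + 36))/(s² + 36) = -144s/(s² + 36)

Final answer: -144s/(s² + 36)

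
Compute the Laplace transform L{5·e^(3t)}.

L{e^(at)} = 1/(s-a), so L{e^(3t)} = 1/(s-3). Then L{5·e^(3t)} = 5/(s-3)

Final answer: 5/(s-3)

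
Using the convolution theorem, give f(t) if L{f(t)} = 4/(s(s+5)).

4/(s(s+5)) = (4/s)·(1/(s+5)) = L{4}·L{e^(-5t)}. By convolution, f(t) = 4*e^(-5t) = ∫₀ᵗ 4·e^(-5τ) dτ = 4·(1 - e^(-5t))/5

Final answer: 4·(1 - e^(-5t))/5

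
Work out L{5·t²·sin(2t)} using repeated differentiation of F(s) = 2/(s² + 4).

F(s) = 2/(s² + 4). F'(s) = -4s/(s² + 4)². F''(s) = -4(4 - 3s²)/(s² + 4)³ = (12s² - 16)/(s² + 4)³. So L{t²·sin(2t)} = (-1)² F''(s) = (12s² - 16)/(s² + 4)³. Then L{5·t²·sin(2t)} = 5·(12s² - 16)/(s² + 4)³ = (60s² - 80)/(s² + 4)³

Final answer: (60s² - 80)/(s² + 4)³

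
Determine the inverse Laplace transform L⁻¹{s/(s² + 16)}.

L⁻¹{s/(s² + 16)} = cos(4t)

Final answer: cos(4t)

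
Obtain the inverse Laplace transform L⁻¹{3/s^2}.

L⁻¹{n!/s^(n+1)} = t^n with n=1. So L⁻¹{1/s^2} = t, and L⁻¹{3/s^2} = (3/1)·t = 3·t

Final answer: 3·t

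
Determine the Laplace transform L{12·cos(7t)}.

L{cos(ωt)} = s/(s² + ω²), so L{cos(7t)} = s/(s² + 49). Then L{12·cos(7t)} = 12·s/(s² + 49) = 12s/(s² + 49)

Final answer: 12s/(s² + 49)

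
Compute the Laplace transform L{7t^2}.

L{7t^2} = 7 · L{t^2} = 7 · 2/s^3 = 14/s^3

Final answer: 14/s^3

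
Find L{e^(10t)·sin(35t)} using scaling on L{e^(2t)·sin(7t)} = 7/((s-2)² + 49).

Scaling with a=5: L{e^(10t)·sin(35t)} = (1/5) · 7/((s/5-2)² + 49). Simplifying: 35/((s-10)² + 1225)

Final answer: 35/((s-10)² + 1225)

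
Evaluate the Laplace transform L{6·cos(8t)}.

L{cos(ωt)} = s/(s² + ω²), so L{cos(8t)} = s/(s² + 64). Then L{6·cos(8t)} = 6·s/(s² + 64) = 6s/(s² + 64)

Final answer: 6s/(s² + 64)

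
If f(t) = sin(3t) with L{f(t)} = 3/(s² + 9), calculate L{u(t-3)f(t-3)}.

Time shift theorem: L{u(t-a)f(t-a)} = e^(-as)F(s). Here a=3, F(s) = 3/(s² + 9), so L{u(t-3)f(t-3)} = e^(-3s)·3/(s² + 9)

Final answer: e^(-3s)·3/(s² + 9)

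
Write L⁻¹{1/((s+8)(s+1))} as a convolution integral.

1/((s+8)(s+1)) = (1/(s+8))·(1/(s+1)) = L{e^(-8t)}·L{e^(-t)}. So f(t) = e^(-8t)*e^(-t) = ∫₀ᵗ e^(-8τ)·e^(-(t-τ)) dτ

Final answer: ∫₀ᵗ e^(-8τ)·e^(-(t-τ)) dτ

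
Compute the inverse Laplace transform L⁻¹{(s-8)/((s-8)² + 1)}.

Using frequency shift, L⁻¹{(s-8)/((s-8)² + 1)} = e^(8t)·cos(t)

Final answer: e^(8t)·cos(t)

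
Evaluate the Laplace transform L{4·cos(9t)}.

L{cos(ωt)} = s/(s² + ω²), so L{cos(9t)} = s/(s² + 81). Then L{4·cos(9t)} = 4·s/(s² + 81) = 4s/(s² + 81)

Final answer: 4s/(s² + 81)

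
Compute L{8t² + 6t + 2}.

L{8t² + 6t + 2} = 8·2/s³ + 6/s² + 2/s = 16/s³ + 6/s² + 2/s

Final answer: 16/s³ + 6/s² + 2/s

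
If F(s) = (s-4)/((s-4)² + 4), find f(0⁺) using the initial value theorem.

f(0⁺) = lim_{s→∞} sF(s) = lim_{s→∞} s(s-4)/((s-4)² + 4) = 1

Final answer: 1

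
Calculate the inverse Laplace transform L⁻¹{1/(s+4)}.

L⁻¹{1/(s-a)} = e^(at), so L⁻¹{1/(s+4)} = e^(-4t)

Final answer: e^(-4t)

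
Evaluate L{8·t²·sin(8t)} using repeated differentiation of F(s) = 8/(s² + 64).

F(s) = 8/(s² + 64). F'(s) = -16s/(s² + 64)². F''(s) = -16(64 - 3s²)/(s² + 64)³ = (48s² - 1024)/(s² + 64)³. So L{t²·sin(8t)} = (-1)² F''(s) = (48s² - 1024)/(s² + 64)³. Then L{8·t²·sin(8t)} = 8·(48s² - 1024)/(s² + 64)³ = (384s² - 8192)/(s² + 64)³

Final answer: (384s² - 8192)/(s² + 64)³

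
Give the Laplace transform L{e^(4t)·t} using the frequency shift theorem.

L{e^(at)·t^n} = n!/(s-a)^(n+1), so L{e^(4t)·t} = 1/(s-4)^2

Final answer: 1/(s-4)^2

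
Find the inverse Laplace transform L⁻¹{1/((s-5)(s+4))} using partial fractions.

Decompose: A/(s-5) + B/(s+4). A = 1/9, B = -1/9. f(t) = (e^(5t) - e^(-4t))/9

Final answer: (e^(5t) - e^(-4t))/9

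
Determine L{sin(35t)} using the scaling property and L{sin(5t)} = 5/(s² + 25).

Using L{f(at)} = (1/a)F(s/a) with a=7: L{sin(35t)} = (1/7) · 5/((s/7)² + 25) = (1/7) · 5·49/(s² + 1225) = 35/(s² + 1225)

Final answer: 35/(s² + 1225)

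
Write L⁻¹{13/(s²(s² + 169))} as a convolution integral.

13/(s²(s² + 169)) = (1/s²)·(13/(s² + 169)) = L{t}·L{sin(13t)}. So f(t) = t*(sin(13t)) = ∫₀ᵗ τ·sin(13(t-τ)) dτ

Final answer: ∫₀ᵗ τ·sin(13(t-τ)) dτ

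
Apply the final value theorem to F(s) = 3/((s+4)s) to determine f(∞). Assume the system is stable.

f(∞) = lim_{s→0} sF(s) = lim_{s→0} 3/(s+4) = 3/4

Final answer: 3/4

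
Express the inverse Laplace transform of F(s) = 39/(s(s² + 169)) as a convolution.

39/(s(s² + 169)) = (1/s)·(39/(s² + 169)) = L{1}·L{3·sin(13t)}. So f(t) = 1*(3·sin(13t)) = ∫₀ᵗ 3·sin(13τ) dτ

Final answer: ∫₀ᵗ 3·sin(13τ) dτ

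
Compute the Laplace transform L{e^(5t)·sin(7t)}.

L{e^(at)·sin(ωt)} = ω/((s-a)² + ω²), so L{e^(5t)·sin(7t)} = 7/((s-5)² + 49)

Final answer: 7/((s-5)² + 49)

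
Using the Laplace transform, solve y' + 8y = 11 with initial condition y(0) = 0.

sY + 8Y = 11/s. Y = 11/(s(s+8)). Partial fractions: Y = 11/8/s - 11/8/(s+8)

Final answer: y(t) = 11/8(1 - e^(-8t))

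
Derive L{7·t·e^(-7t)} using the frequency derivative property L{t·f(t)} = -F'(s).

L{e^(-7t)} = 1/(s+7). By frequency derivative: L{t·e^(-7t)} = -d/ds[1/(s+7)] = -(-1)/(s+7)² = 1/(s+7)². Then L{7·t·e^(-7t)} = 7·1/(s+7)² = 7/(s+7)²

Final answer: 7/(s+7)²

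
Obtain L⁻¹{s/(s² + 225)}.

This is the form c·s/(s² + a²) with a = 15. L⁻¹ = cos(15t)

Final answer: cos(15t)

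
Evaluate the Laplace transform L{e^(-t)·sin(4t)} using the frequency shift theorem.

Frequency shift: L{e^(at)f(t)} = F(s-a). L{e^(-t)·sin(4t)} = 4/((s+1)² + 16)

Final answer: 4/((s+1)² + 16)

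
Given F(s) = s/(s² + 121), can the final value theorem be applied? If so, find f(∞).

The final value theorem requires all poles of sF(s) in the left half-plane. sF(s) = s²/(s² + 121) has poles at s = ±11i (imaginary axis). Theorem does NOT apply (oscillatory system).

Final answer: Not applicable (oscillatory)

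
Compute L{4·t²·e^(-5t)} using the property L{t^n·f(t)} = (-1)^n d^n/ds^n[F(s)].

L{e^(-5t)} = 1/(s+5). d/ds[1/(s+5)] = -1/(s+5)². d²/ds²[1/(s+5)] = 2/(s+5)³. So L{t²·e^(-5t)} = (-1)² · 2/(s+5)³ = 2/(s+5)³. Then L{4·t²·e^(-5t)} = 4·2/(s+5)³ = 8/(s+5)³

Final answer: 8/(s+5)³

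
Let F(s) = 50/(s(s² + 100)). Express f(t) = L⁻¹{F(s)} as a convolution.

50/(s(s² + 100)) = (1/s)·(50/(s² + 100)) = L{1}·L{5·sin(10t)}. So f(t) = 1*(5·sin(10t)) = ∫₀ᵗ 5·sin(10τ) dτ

Final answer: ∫₀ᵗ 5·sin(10τ) dτ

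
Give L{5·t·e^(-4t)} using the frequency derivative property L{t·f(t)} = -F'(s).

L{e^(-4t)} = 1/(s+4). By frequency derivative: L{t·e^(-4t)} = -d/ds[1/(s+4)] = -(-1)/(s+4)² = 1/(s+4)². Then L{5·t·e^(-4t)} = 5·1/(s+4)² = 5/(s+4)²

Final answer: 5/(s+4)²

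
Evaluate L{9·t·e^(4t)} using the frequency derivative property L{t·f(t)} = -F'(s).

L{e^(4t)} = 1/(s-4). By frequency derivative: L{t·e^(4t)} = -d/ds[1/(s-4)] = -(-1)/(s-4)² = 1/(s-4)². Then L{9·t·e^(4t)} = 9·1/(s-4)² = 9/(s-4)²

Final answer: 9/(s-4)²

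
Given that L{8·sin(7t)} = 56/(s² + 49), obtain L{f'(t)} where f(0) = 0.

L{f'(t)} = s·F(s) - f(0) = s·56/(s² + 49) - 0 = 56s/(s² + 49)

Final answer: 56s/(s² + 49)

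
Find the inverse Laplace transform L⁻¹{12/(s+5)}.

L⁻¹{1/(s-a)} = e^(at), so L⁻¹{1/(s+5)} = e^(-5t), and L⁻¹{12/(s+5)} = 12·e^(-5t)

Final answer: 12·e^(-5t)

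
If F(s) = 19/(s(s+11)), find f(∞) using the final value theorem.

f(∞) = lim_{s→0} s·19/(s(s+11)) = lim_{s→0} 19/(s+11) = 19/11 = 19/11

Final answer: 19/11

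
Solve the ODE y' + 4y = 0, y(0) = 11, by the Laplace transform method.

L{y'} + 4L{y} = 0. sY - 11 + 4Y = 0. Y(s+4) = 11. Y = 11/(s+4)

Final answer: y(t) = 11e^(-4t)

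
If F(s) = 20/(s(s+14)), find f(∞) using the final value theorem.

f(∞) = lim_{s→0} s·20/(s(s+14)) = lim_{s→0} 20/(s+14) = 20/14 = 10/7

Final answer: 10/7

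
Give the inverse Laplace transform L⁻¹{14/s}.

L⁻¹{c/s} = c, so L⁻¹{14/s} = 14

Final answer: 14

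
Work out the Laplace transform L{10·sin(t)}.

L{sin(ωt)} = ω/(s² + ω²), so L{sin(t)} = 1/(s² + 1). Then L{10·sin(t)} = 10·1/(s² + 1) = 10/(s² + 1)

Final answer: 10/(s² + 1)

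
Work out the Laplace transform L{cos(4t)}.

L{cos(ωt)} = s/(s² + ω²), so L{cos(4t)} = s/(s² + 16)

Final answer: s/(s² + 16)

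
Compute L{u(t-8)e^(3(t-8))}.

u(t-a)f(t-a) with f(t)=e^(3t). L{e^(3t)} = 1/(s-3). By time shift: e^(-8s)/(s-3)

Final answer: e^(-8s)/(s-3)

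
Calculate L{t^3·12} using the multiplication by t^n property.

L{12} = 12/s. d^1/ds^1[1/s] = -1/s². d^2/ds^2[1/s] = 2/s^3. d^3/ds^3[1/s] = -6/s^4. So L{t^3} = (-1)^{3}·-6/s^4 = 6/s^4. Then L{t^3·12} = 12·6/s^4 = 72/s^4

Final answer: 72/s^4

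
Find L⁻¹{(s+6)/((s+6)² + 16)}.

Using frequency shift: L⁻¹{(s-a)/((s-a)² + b²)} = e^(at)cos(bt). Here a=-6, b=4

Final answer: e^(-6t)·cos(4t)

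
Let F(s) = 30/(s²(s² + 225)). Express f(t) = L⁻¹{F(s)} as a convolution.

30/(s²(s² + 225)) = (1/s²)·(30/(s² + 225)) = L{t}·L{2·sin(15t)}. So f(t) = t*(2·sin(15t)) = ∫₀ᵗ 2τ·sin(15(t-τ)) dτ

Final answer: ∫₀ᵗ 2τ·sin(15(t-τ)) dτ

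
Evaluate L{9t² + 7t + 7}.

L{9t² + 7t + 7} = 9·2/s³ + 7/s² + 7/s = 18/s³ + 7/s² + 7/s

Final answer: 18/s³ + 7/s² + 7/s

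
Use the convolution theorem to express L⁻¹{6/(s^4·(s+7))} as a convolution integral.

6/(s^4·(s+7)) = (6/s^4)·(1/(s+7)) = L{t^3}·L{e^(-7t)}. So f(t) = t^3*e^(-7t) = ∫₀ᵗ τ^3·e^(-7(t-τ)) dτ

Final answer: ∫₀ᵗ τ^3·e^(-7(t-τ)) dτ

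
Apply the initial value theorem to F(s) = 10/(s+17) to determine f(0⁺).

f(0⁺) = lim_{s→∞} s·10/(s+17) = lim_{s→∞} 10s/(s+17) = 10

Final answer: 10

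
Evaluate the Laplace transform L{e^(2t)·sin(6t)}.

L{e^(at)·sin(ωt)} = ω/((s-a)² + ω²), so L{e^(2t)·sin(6t)} = 6/((s-2)² + 36)

Final answer: 6/((s-2)² + 36)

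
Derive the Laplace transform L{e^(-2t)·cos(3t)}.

L{e^(at)·cos(ωt)} = (s-a)/((s-a)² + ω²), so L{e^(-2t)·cos(3t)} = (s+2)/((s+2)² + 9)

Final answer: (s+2)/((s+2)² + 9)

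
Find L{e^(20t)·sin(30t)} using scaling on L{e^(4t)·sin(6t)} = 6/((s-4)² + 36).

Scaling with a=5: L{e^(20t)·sin(30t)} = (1/5) · 6/((s/5-4)² + 36). Simplifying: 30/((s-20)² + 900)

Final answer: 30/((s-20)² + 900)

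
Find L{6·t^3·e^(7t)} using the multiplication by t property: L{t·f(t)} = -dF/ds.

Using L{t^n·e^(at)} = n!/(s-a)^(n+1), L{t^3·e^(7t)} = 6/(s-7)^4, so L{6·t^3·e^(7t)} = 6·6/(s-7)^4 = 36/(s-7)^4

Final answer: 36/(s-7)^4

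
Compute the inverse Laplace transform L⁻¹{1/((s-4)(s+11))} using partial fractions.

Decompose: A/(s-4) + B/(s+11). A = 1/15, B = -1/15. f(t) = (e^(4t) - e^(-11t))/15

Final answer: (e^(4t) - e^(-11t))/15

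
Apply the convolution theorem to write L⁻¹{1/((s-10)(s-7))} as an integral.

1/((s-10)(s-7)) = (1/(s-10))·(1/(s-7)) = L{e^(10t)}·L{e^(7t)}. So f(t) = e^(10t)*e^(7t) = ∫₀ᵗ e^(10τ)·e^(7(t-τ)) dτ

Final answer: ∫₀ᵗ e^(10τ)·e^(7(t-τ)) dτ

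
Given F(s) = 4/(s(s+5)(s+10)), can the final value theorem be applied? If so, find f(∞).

Poles of sF(s) = 4/((s+5)(s+10)) are at s = -5 and s = -10, both in the left half-plane. Theorem applies. f(∞) = lim_{s→0} sF(s) = 4/(5·10) = 2/25

Final answer: 2/25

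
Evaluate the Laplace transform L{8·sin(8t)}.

L{sin(ωt)} = ω/(s² + ω²), so L{sin(8t)} = 8/(s² + 64). Then L{8·sin(8t)} = 8·8/(s² + 64) = 64/(s² + 64)

Final answer: 64/(s² + 64)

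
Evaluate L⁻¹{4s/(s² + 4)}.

This is the form c·s/(s² + a²) with a = 2, c = 4. L⁻¹ = 4·cos(2t)

Final answer: 4·cos(2t)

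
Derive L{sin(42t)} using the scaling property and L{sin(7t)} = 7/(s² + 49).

Using L{f(at)} = (1/a)F(s/a) with a=6: L{sin(42t)} = (1/6) · 7/((s/6)² + 49) = (1/6) · 7·36/(s² + 1764) = 42/(s² + 1764)

Final answer: 42/(s² + 1764)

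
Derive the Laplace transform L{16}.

L{16} = 16 · L{1} = 16/s

Final answer: 16/s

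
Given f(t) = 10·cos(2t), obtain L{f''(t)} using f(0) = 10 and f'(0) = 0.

F(s) = 10s/(s² + 4). L{f''(t)} = s²F(s) - sf(0) - f'(0) = 10s³/(s² + 4) - 10s = (10s³ - 10s(s² + 4))/(s² + 4) = -40s/(s² + 4)

Final answer: -40s/(s² + 4)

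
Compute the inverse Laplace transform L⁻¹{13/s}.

L⁻¹{c/s} = c, so L⁻¹{13/s} = 13

Final answer: 13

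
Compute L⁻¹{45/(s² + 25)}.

This is the form c·a/(s² + a²) with a = 5, c = 9. L⁻¹ = 9·sin(5t)

Final answer: 9·sin(5t)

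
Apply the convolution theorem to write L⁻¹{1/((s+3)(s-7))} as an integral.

1/((s+3)(s-7)) = (1/(s+3))·(1/(s-7)) = L{e^(-3t)}·L{e^(7t)}. So f(t) = e^(-3t)*e^(7t) = ∫₀ᵗ e^(-3τ)·e^(7(t-τ)) dτ

Final answer: ∫₀ᵗ e^(-3τ)·e^(7(t-τ)) dτ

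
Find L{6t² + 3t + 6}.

L{6t² + 3t + 6} = 6·2/s³ + 3/s² + 6/s = 12/s³ + 3/s² + 6/s

Final answer: 12/s³ + 3/s² + 6/s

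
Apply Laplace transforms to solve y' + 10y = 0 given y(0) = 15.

L{y'} + 10L{y} = 0. sY - 15 + 10Y = 0. Y(s+10) = 15. Y = 15/(s+10)

Final answer: y(t) = 15e^(-10t)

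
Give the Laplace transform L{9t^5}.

L{9t^5} = 9 · L{t^5} = 9 · 120/s^6 = 1080/s^6

Final answer: 1080/s^6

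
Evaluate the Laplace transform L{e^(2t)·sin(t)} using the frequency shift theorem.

Frequency shift: L{e^(at)f(t)} = F(s-a). L{e^(2t)·sin(t)} = 1/((s-2)² + 1)

Final answer: 1/((s-2)² + 1)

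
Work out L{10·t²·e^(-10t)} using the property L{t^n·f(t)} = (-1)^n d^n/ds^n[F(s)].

L{e^(-10t)} = 1/(s+10). d/ds[1/(s+10)] = -1/(s+10)². d²/ds²[1/(s+10)] = 2/(s+10)³. So L{t²·e^(-10t)} = (-1)² · 2/(s+10)³ = 2/(s+10)³. Then L{10·t²·e^(-10t)} = 10·2/(s+10)³ = 20/(s+10)³

Final answer: 20/(s+10)³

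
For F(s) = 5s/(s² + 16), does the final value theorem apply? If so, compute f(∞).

The final value theorem requires all poles of sF(s) in the left half-plane. sF(s) = 5s²/(s² + 16) has poles at s = ±4i (imaginary axis). Theorem does NOT apply (oscillatory system).

Final answer: Not applicable (oscillatory)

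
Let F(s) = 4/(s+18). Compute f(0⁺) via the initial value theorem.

f(0⁺) = lim_{s→∞} s·4/(s+18) = lim_{s→∞} 4s/(s+18) = 4

Final answer: 4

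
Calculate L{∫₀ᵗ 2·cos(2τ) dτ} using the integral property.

L{∫₀ᵗ f(τ)dτ} = F(s)/s with F(s) = 2s/(s² + 4), so the result is (2s/(s² + 4))/s = 2/(s² + 4)

Final answer: 2/(s² + 4)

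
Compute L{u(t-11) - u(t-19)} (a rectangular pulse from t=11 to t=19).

L{u(t-a)} = e^(-as)/s. L{u(t-11) - u(t-19)} = (e^(-11s) - e^(-19s))/s

Final answer: (e^(-11s) - e^(-19s))/s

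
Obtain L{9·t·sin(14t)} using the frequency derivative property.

L{sin(14t)} = 14/(s² + 196). By L{t·f(t)} = -F'(s): -d/ds[14/(s² + 196)] = -(14)·(-2s)/(s² + 196)² = 28s/(s² + 196)². Then L{9·t·sin(14t)} = 9·28s/(s² + 196)² = 252s/(s² + 196)²

Final answer: 252s/(s² + 196)²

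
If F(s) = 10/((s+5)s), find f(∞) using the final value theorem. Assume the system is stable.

f(∞) = lim_{s→0} sF(s) = lim_{s→0} 10/(s+5) = 2

Final answer: 2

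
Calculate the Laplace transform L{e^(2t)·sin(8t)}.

L{e^(at)·sin(ωt)} = ω/((s-a)² + ω²), so L{e^(2t)·sin(8t)} = 8/((s-2)² + 64)

Final answer: 8/((s-2)² + 64)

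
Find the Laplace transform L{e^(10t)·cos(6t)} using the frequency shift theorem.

Frequency shift: L{e^(at)f(t)} = F(s-a). L{e^(10t)·cos(6t)} = (s-10)/((s-10)² + 36)

Final answer: (s-10)/((s-10)² + 36)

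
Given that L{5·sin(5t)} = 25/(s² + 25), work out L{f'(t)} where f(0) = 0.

L{f'(t)} = s·F(s) - f(0) = s·25/(s² + 25) - 0 = 25s/(s² + 25)

Final answer: 25s/(s² + 25)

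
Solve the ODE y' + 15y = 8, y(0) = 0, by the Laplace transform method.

sY + 15Y = 8/s. Y = 8/(s(s+15)). Partial fractions: Y = 8/15/s - 8/15/(s+15)

Final answer: y(t) = 8/15(1 - e^(-15t))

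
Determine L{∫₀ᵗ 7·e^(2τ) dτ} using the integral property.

L{∫₀ᵗ f(τ)dτ} = F(s)/s with F(s) = 7/(s-2), so L{∫₀ᵗ 7·e^(2τ) dτ} = 7/(s(s-2))

Final answer: 7/(s(s-2))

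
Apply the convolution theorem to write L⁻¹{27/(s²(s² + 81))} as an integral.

27/(s²(s² + 81)) = (1/s²)·(27/(s² + 81)) = L{t}·L{3·sin(9t)}. So f(t) = t*(3·sin(9t)) = ∫₀ᵗ 3τ·sin(9(t-τ)) dτ

Final answer: ∫₀ᵗ 3τ·sin(9(t-τ)) dτ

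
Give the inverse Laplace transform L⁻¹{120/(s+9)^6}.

L⁻¹{n!/(s-a)^(n+1)} = t^n·e^(at), so L⁻¹{120/(s+9)^6} = t^5·e^(-9t)

Final answer: t^5·e^(-9t)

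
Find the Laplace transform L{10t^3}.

L{10t^3} = 10 · L{t^3} = 10 · 6/s^4 = 60/s^4

Final answer: 60/s^4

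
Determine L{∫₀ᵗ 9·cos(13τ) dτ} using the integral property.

L{∫₀ᵗ f(τ)dτ} = F(s)/s with F(s) = 9s/(s² + 169), so the result is (9s/(s² + 169))/s = 9/(s² + 169)

Final answer: 9/(s² + 169)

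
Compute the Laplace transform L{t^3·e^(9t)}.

L{t^n·e^(at)} = n!/(s-a)^(n+1), so L{t^3·e^(9t)} = 6/(s-9)^4

Final answer: 6/(s-9)^4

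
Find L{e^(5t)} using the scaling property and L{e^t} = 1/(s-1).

Using L{f(at)} = (1/a)F(s/a) with a=5 and f(t) = e^t: L{e^(5t)} = (1/5) · 1/((s/5)-1) = (1/5) · 5/(s-5) = 1/(s-5)

Final answer: 1/(s-5)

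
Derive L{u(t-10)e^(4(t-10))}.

u(t-a)f(t-a) with f(t)=e^(4t). L{e^(4t)} = 1/(s-4). By time shift: e^(-10s)/(s-4)

Final answer: e^(-10s)/(s-4)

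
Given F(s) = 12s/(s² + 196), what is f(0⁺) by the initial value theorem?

f(0⁺) = lim_{s→∞} s·12s/(s² + 196) = lim_{s→∞} 12s²/(s² + 196) = 12

Final answer: 12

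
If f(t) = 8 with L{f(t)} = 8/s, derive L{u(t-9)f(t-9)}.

Time shift theorem: L{u(t-a)f(t-a)} = e^(-as)F(s). Here a=9, F(s) = 8/s, so L{u(t-9)f(t-9)} = e^(-9s)·8/s

Final answer: e^(-9s)·8/s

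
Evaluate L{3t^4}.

L{t^n} = n!/s^(n+1). So L{3t^4} = 3·4!/s^5 = 72/s^5

Final answer: 72/s^5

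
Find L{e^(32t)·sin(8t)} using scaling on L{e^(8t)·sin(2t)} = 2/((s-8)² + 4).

Scaling with a=4: L{e^(32t)·sin(8t)} = (1/4) · 2/((s/4-8)² + 4). Simplifying: 8/((s-32)² + 64)

Final answer: 8/((s-32)² + 64)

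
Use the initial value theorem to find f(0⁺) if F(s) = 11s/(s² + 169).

f(0⁺) = lim_{s→∞} s·11s/(s² + 169) = lim_{s→∞} 11s²/(s² + 169) = 11

Final answer: 11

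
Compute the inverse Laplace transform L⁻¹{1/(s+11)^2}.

L⁻¹{n!/(s-a)^(n+1)} = t^n·e^(at), so L⁻¹{1/(s+11)^2} = t·e^(-11t)

Final answer: t·e^(-11t)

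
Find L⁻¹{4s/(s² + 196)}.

This is the form c·s/(s² + a²) with a = 14, c = 4. L⁻¹ = 4·cos(14t)

Final answer: 4·cos(14t)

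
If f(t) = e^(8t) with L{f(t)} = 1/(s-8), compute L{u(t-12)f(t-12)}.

Time shift theorem: L{u(t-a)f(t-a)} = e^(-as)F(s). Here a=12, F(s) = 1/(s-8), so L{u(t-12)f(t-12)} = e^(-12s)·1/(s-8)

Final answer: e^(-12s)·1/(s-8)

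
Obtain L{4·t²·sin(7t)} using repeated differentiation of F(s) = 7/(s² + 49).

F(s) = 7/(s² + 49). F'(s) = -14s/(s² + 49)². F''(s) = -14(49 - 3s²)/(s² + 49)³ = (42s² - 686)/(s² + 49)³. So L{t²·sin(7t)} = (-1)² F''(s) = (42s² - 686)/(s² + 49)³. Then L{4·t²·sin(7t)} = 4·(42s² - 686)/(s² + 49)³ = (168s² - 2744)/(s² + 49)³

Final answer: (168s² - 2744)/(s² + 49)³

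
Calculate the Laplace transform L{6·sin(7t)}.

L{sin(ωt)} = ω/(s² + ω²), so L{sin(7t)} = 7/(s² + 49). Then L{6·sin(7t)} = 6·7/(s² + 49) = 42/(s² + 49)

Final answer: 42/(s² + 49)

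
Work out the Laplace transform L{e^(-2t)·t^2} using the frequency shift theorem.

L{e^(at)·t^n} = n!/(s-a)^(n+1), so L{e^(-2t)·t^2} = 2/(s+2)^3

Final answer: 2/(s+2)^3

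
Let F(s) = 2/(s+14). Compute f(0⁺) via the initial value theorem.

f(0⁺) = lim_{s→∞} s·2/(s+14) = lim_{s→∞} 2s/(s+14) = 2

Final answer: 2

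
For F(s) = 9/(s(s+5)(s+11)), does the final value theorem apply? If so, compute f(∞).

Poles of sF(s) = 9/((s+5)(s+11)) are at s = -5 and s = -11, both in the left half-plane. Theorem applies. f(∞) = lim_{s→0} sF(s) = 9/(5·11) = 9/55

Final answer: 9/55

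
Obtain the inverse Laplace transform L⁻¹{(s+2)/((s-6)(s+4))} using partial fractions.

Using partial fractions, f(t) = (8e^(6t) + 2e^(-4t))/10

Final answer: (8e^(6t) + 2e^(-4t))/10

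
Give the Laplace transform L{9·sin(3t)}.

L{sin(ωt)} = ω/(s² + ω²), so L{sin(3t)} = 3/(s² + 9). Then L{9·sin(3t)} = 9·3/(s² + 9) = 27/(s² + 9)

Final answer: 27/(s² + 9)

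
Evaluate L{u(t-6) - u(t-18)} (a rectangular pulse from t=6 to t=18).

L{u(t-a)} = e^(-as)/s. L{u(t-6) - u(t-18)} = (e^(-6s) - e^(-18s))/s

Final answer: (e^(-6s) - e^(-18s))/s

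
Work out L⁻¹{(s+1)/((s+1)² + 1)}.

Using frequency shift: L⁻¹{(s-a)/((s-a)² + b²)} = e^(at)cos(bt). Here a=-1, b=1

Final answer: e^(-t)·cos(t)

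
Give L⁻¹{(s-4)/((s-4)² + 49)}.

Using frequency shift: L⁻¹{(s-a)/((s-a)² + b²)} = e^(at)cos(bt). Here a=4, b=7

Final answer: e^(4t)·cos(7t)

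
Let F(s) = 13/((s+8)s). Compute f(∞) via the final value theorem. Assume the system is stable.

f(∞) = lim_{s→0} sF(s) = lim_{s→0} 13/(s+8) = 13/8

Final answer: 13/8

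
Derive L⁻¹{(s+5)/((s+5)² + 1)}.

Using frequency shift: L⁻¹{(s-a)/((s-a)² + b²)} = e^(at)cos(bt). Here a=-5, b=1

Final answer: e^(-5t)·cos(t)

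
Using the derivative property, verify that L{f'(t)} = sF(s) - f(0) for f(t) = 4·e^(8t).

f'(t) = 32e^(8t). Direct: L{f'(t)} = 32/(s-8). Property: s·4/(s-8) - 4 = (4s - 4(s-8))/(s-8) = 32/(s-8). ✓

Final answer: 32/(s-8)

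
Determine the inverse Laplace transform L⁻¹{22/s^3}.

L⁻¹{n!/s^(n+1)} = t^n with n=2. So L⁻¹{2/s^3} = t^2, and L⁻¹{22/s^3} = (22/2)·t^2 = 11·t^2

Final answer: 11·t^2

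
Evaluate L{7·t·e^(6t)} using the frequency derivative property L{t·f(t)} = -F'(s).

L{e^(6t)} = 1/(s-6). By frequency derivative: L{t·e^(6t)} = -d/ds[1/(s-6)] = -(-1)/(s-6)² = 1/(s-6)². Then L{7·t·e^(6t)} = 7·1/(s-6)² = 7/(s-6)²

Final answer: 7/(s-6)²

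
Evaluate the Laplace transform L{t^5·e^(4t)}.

L{t^n·e^(at)} = n!/(s-a)^(n+1), so L{t^5·e^(4t)} = 120/(s-4)^6

Final answer: 120/(s-4)^6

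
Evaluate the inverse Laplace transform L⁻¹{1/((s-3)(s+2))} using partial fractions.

Decompose: A/(s-3) + B/(s+2). A = 1/5, B = -1/5. f(t) = (e^(3t) - e^(-2t))/5

Final answer: (e^(3t) - e^(-2t))/5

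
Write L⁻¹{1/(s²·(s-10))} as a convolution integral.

1/(s²·(s-10)) = (1/s^2)·(1/(s-10)) = L{t}·L{e^(10t)}. So f(t) = t*e^(10t) = ∫₀ᵗ τ·e^(10(t-τ)) dτ

Final answer: ∫₀ᵗ τ·e^(10(t-τ)) dτ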